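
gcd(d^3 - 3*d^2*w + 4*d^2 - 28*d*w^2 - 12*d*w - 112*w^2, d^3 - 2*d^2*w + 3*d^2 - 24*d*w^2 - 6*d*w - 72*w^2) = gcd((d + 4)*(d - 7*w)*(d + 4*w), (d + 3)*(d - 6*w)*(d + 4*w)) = d + 4*w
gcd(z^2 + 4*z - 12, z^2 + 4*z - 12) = z^2 + 4*z - 12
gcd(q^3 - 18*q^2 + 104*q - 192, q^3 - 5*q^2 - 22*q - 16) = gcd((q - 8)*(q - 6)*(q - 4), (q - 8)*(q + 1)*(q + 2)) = q - 8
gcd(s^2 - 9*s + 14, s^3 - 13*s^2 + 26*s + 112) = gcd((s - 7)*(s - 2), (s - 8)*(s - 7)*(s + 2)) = s - 7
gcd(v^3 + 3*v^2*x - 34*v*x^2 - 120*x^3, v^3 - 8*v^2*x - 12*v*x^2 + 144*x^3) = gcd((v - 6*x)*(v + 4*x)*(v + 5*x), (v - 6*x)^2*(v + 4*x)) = -v^2 + 2*v*x + 24*x^2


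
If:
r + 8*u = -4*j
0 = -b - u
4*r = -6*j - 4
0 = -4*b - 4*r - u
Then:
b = -32/81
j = -70/81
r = 8/27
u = 32/81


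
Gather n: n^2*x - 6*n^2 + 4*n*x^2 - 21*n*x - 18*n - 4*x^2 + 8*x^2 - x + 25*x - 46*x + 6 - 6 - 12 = n^2*(x - 6) + n*(4*x^2 - 21*x - 18) + 4*x^2 - 22*x - 12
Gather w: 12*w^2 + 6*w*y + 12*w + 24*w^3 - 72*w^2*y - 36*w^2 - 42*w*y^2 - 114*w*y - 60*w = 24*w^3 + w^2*(-72*y - 24) + w*(-42*y^2 - 108*y - 48)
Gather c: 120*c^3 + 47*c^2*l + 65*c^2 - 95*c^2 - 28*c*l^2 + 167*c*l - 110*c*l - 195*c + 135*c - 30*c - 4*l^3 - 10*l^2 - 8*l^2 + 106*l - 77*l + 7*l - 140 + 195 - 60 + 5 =120*c^3 + c^2*(47*l - 30) + c*(-28*l^2 + 57*l - 90) - 4*l^3 - 18*l^2 + 36*l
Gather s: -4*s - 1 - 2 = -4*s - 3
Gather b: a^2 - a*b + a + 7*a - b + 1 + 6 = a^2 + 8*a + b*(-a - 1) + 7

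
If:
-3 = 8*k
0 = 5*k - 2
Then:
No Solution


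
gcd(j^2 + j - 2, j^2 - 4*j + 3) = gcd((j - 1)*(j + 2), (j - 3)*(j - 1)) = j - 1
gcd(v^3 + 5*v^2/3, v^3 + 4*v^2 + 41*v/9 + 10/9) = v + 5/3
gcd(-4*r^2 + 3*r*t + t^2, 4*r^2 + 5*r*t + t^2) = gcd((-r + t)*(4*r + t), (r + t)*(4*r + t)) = 4*r + t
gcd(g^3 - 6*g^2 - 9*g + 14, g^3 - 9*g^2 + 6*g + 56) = g^2 - 5*g - 14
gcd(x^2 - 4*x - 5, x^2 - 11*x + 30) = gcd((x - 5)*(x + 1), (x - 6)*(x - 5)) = x - 5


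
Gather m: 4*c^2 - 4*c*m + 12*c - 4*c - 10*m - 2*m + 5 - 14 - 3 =4*c^2 + 8*c + m*(-4*c - 12) - 12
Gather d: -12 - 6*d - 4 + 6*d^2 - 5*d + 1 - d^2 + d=5*d^2 - 10*d - 15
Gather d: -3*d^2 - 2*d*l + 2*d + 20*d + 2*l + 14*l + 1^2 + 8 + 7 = -3*d^2 + d*(22 - 2*l) + 16*l + 16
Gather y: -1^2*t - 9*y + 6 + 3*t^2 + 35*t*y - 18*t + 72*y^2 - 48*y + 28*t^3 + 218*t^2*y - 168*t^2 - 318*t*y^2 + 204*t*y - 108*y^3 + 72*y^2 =28*t^3 - 165*t^2 - 19*t - 108*y^3 + y^2*(144 - 318*t) + y*(218*t^2 + 239*t - 57) + 6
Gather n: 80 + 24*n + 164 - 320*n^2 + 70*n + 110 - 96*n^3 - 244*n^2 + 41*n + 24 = -96*n^3 - 564*n^2 + 135*n + 378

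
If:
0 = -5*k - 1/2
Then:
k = -1/10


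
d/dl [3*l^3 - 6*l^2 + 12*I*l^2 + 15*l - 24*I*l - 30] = 9*l^2 + l*(-12 + 24*I) + 15 - 24*I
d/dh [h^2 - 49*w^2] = 2*h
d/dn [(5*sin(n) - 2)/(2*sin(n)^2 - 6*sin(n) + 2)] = (-5*sin(n)^2 + 4*sin(n) - 1)*cos(n)/(2*(sin(n)^2 - 3*sin(n) + 1)^2)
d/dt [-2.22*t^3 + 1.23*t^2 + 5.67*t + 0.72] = -6.66*t^2 + 2.46*t + 5.67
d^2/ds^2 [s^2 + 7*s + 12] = 2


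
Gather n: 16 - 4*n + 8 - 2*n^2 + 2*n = -2*n^2 - 2*n + 24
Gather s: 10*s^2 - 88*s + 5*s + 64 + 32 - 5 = 10*s^2 - 83*s + 91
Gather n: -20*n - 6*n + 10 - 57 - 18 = -26*n - 65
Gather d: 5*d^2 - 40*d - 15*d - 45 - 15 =5*d^2 - 55*d - 60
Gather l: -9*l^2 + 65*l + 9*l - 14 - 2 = -9*l^2 + 74*l - 16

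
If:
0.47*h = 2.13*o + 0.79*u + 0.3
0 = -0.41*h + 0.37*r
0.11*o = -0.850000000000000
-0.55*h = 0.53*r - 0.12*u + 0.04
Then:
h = 2.27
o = -7.73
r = 2.51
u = 21.80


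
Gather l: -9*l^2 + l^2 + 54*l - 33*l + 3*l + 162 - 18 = -8*l^2 + 24*l + 144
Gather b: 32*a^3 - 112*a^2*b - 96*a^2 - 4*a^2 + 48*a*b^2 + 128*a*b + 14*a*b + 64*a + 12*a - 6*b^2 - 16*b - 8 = 32*a^3 - 100*a^2 + 76*a + b^2*(48*a - 6) + b*(-112*a^2 + 142*a - 16) - 8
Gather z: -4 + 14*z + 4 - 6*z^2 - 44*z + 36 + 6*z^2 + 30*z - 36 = 0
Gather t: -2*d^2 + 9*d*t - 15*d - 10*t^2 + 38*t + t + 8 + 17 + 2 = -2*d^2 - 15*d - 10*t^2 + t*(9*d + 39) + 27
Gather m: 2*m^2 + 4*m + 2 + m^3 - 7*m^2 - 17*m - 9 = m^3 - 5*m^2 - 13*m - 7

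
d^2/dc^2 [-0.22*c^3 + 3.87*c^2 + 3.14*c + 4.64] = 7.74 - 1.32*c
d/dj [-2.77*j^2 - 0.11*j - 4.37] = -5.54*j - 0.11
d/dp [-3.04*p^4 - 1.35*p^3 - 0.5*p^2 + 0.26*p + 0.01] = -12.16*p^3 - 4.05*p^2 - 1.0*p + 0.26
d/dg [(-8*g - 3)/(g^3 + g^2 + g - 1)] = (16*g^3 + 17*g^2 + 6*g + 11)/(g^6 + 2*g^5 + 3*g^4 - g^2 - 2*g + 1)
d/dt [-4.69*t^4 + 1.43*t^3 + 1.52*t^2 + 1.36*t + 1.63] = -18.76*t^3 + 4.29*t^2 + 3.04*t + 1.36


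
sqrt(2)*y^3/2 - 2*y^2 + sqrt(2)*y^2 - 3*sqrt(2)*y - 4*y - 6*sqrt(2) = (y + 2)*(y - 3*sqrt(2))*(sqrt(2)*y/2 + 1)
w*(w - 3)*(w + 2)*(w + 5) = w^4 + 4*w^3 - 11*w^2 - 30*w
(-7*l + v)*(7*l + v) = -49*l^2 + v^2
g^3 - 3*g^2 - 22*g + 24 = (g - 6)*(g - 1)*(g + 4)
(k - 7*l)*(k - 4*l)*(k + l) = k^3 - 10*k^2*l + 17*k*l^2 + 28*l^3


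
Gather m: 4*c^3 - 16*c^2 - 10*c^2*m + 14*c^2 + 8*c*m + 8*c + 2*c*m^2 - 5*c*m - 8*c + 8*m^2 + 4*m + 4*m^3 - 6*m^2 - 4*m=4*c^3 - 2*c^2 + 4*m^3 + m^2*(2*c + 2) + m*(-10*c^2 + 3*c)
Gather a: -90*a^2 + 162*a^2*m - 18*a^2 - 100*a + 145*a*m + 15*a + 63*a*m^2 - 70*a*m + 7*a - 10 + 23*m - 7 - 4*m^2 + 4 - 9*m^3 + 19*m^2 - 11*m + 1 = a^2*(162*m - 108) + a*(63*m^2 + 75*m - 78) - 9*m^3 + 15*m^2 + 12*m - 12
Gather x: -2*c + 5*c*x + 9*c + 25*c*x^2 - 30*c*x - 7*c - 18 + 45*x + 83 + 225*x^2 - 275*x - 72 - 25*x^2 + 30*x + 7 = x^2*(25*c + 200) + x*(-25*c - 200)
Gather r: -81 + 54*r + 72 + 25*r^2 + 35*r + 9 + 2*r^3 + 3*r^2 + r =2*r^3 + 28*r^2 + 90*r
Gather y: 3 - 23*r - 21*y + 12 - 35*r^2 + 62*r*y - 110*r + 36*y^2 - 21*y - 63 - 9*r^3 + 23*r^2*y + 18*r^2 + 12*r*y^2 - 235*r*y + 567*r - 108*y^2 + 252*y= -9*r^3 - 17*r^2 + 434*r + y^2*(12*r - 72) + y*(23*r^2 - 173*r + 210) - 48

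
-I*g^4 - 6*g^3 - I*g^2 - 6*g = g*(g - 6*I)*(g - I)*(-I*g + 1)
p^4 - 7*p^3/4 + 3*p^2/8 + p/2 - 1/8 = (p - 1)^2*(p - 1/4)*(p + 1/2)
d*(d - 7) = d^2 - 7*d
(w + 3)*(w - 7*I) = w^2 + 3*w - 7*I*w - 21*I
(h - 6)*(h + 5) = h^2 - h - 30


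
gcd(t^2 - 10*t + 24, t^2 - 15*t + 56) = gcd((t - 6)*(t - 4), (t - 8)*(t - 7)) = 1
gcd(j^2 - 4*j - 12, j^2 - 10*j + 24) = j - 6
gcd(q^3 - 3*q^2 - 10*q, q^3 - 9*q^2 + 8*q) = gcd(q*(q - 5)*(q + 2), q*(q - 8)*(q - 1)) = q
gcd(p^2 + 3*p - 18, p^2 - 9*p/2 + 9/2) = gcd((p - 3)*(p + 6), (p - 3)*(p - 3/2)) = p - 3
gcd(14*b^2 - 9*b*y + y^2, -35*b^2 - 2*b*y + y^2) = -7*b + y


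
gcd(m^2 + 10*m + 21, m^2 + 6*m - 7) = m + 7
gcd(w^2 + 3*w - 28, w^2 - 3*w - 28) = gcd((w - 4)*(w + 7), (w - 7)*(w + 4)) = 1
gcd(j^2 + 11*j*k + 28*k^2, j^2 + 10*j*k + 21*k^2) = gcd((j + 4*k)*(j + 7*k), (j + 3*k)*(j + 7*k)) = j + 7*k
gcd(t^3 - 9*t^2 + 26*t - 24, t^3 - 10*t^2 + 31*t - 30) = t^2 - 5*t + 6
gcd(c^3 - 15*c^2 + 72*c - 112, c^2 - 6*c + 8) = c - 4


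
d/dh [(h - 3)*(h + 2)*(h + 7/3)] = 3*h^2 + 8*h/3 - 25/3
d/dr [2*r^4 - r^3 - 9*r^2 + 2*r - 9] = 8*r^3 - 3*r^2 - 18*r + 2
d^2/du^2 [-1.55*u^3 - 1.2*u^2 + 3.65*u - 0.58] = -9.3*u - 2.4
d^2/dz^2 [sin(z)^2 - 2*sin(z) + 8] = 2*sin(z) + 2*cos(2*z)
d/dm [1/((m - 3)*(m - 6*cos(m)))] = ((3 - m)*(m - 6*cos(m)) - (m - 3)^2*(6*sin(m) + 1))/((m - 3)^3*(m - 6*cos(m))^2)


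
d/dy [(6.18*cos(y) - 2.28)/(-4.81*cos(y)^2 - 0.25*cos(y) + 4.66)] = (-29.7258*cos(y)^2 + 21.9336*cos(y) - 28.2288)*sin(y)/(23.1361*cos(y)^4 + 2.405*cos(y)^3 - 44.7667*cos(y)^2 - 2.33*cos(y) + 21.7156)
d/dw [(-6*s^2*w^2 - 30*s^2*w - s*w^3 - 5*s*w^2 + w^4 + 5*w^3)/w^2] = 30*s^2/w^2 - s + 2*w + 5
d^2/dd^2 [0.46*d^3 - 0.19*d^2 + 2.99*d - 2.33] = 2.76*d - 0.38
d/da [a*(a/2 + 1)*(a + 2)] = (a/2 + 1)*(3*a + 2)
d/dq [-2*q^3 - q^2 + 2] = 2*q*(-3*q - 1)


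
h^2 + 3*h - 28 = (h - 4)*(h + 7)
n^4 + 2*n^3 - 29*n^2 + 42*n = n*(n - 3)*(n - 2)*(n + 7)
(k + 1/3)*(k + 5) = k^2 + 16*k/3 + 5/3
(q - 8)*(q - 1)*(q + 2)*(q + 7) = q^4 - 59*q^2 - 54*q + 112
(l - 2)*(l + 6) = l^2 + 4*l - 12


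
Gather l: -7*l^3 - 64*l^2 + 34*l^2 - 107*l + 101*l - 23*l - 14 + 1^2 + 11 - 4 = -7*l^3 - 30*l^2 - 29*l - 6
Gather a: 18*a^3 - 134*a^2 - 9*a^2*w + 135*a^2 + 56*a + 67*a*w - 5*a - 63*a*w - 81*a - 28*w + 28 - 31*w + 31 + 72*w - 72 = 18*a^3 + a^2*(1 - 9*w) + a*(4*w - 30) + 13*w - 13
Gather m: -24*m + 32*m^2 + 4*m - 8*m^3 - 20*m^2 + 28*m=-8*m^3 + 12*m^2 + 8*m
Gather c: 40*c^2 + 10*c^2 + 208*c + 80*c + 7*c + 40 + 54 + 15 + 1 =50*c^2 + 295*c + 110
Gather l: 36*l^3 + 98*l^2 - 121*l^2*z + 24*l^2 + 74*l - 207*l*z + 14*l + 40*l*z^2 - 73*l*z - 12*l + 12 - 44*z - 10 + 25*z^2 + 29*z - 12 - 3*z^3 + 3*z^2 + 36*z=36*l^3 + l^2*(122 - 121*z) + l*(40*z^2 - 280*z + 76) - 3*z^3 + 28*z^2 + 21*z - 10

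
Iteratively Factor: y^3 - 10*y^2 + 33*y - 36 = (y - 3)*(y^2 - 7*y + 12) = (y - 4)*(y - 3)*(y - 3)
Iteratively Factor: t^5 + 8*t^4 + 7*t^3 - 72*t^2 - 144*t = (t)*(t^4 + 8*t^3 + 7*t^2 - 72*t - 144) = t*(t - 3)*(t^3 + 11*t^2 + 40*t + 48) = t*(t - 3)*(t + 3)*(t^2 + 8*t + 16) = t*(t - 3)*(t + 3)*(t + 4)*(t + 4)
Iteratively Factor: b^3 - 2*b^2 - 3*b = (b)*(b^2 - 2*b - 3) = b*(b + 1)*(b - 3)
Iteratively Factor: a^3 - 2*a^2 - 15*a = (a - 5)*(a^2 + 3*a) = a*(a - 5)*(a + 3)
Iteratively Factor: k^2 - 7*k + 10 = (k - 2)*(k - 5)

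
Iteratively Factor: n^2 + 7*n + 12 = (n + 4)*(n + 3)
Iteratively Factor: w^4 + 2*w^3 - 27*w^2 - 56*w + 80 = (w - 5)*(w^3 + 7*w^2 + 8*w - 16) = (w - 5)*(w + 4)*(w^2 + 3*w - 4) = (w - 5)*(w - 1)*(w + 4)*(w + 4)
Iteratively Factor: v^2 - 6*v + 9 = (v - 3)*(v - 3)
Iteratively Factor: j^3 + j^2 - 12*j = (j + 4)*(j^2 - 3*j) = (j - 3)*(j + 4)*(j)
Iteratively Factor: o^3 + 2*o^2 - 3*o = (o + 3)*(o^2 - o) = o*(o + 3)*(o - 1)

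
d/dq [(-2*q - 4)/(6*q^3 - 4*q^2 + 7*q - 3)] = 2*(12*q^3 + 32*q^2 - 16*q + 17)/(36*q^6 - 48*q^5 + 100*q^4 - 92*q^3 + 73*q^2 - 42*q + 9)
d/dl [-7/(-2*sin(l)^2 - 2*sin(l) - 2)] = -7*(2*sin(l) + 1)*cos(l)/(2*(sin(l)^2 + sin(l) + 1)^2)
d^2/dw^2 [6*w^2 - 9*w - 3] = 12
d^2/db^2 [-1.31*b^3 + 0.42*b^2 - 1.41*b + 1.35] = 0.84 - 7.86*b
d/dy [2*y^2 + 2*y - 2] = 4*y + 2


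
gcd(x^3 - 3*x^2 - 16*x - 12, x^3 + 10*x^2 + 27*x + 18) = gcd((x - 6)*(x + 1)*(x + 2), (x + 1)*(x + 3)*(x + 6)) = x + 1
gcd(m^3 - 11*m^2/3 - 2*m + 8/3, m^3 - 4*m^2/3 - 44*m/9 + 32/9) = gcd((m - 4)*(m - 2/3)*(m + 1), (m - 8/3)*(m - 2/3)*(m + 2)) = m - 2/3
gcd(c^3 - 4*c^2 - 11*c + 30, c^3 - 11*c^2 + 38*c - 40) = c^2 - 7*c + 10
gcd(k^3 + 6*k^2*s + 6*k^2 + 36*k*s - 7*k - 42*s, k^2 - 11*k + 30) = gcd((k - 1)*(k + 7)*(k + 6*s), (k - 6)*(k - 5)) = 1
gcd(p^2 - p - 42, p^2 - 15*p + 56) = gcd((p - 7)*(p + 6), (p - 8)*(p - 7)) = p - 7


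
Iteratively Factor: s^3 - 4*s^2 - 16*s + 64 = (s + 4)*(s^2 - 8*s + 16) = (s - 4)*(s + 4)*(s - 4)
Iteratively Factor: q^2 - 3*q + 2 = (q - 2)*(q - 1)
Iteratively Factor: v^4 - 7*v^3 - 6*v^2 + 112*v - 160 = (v + 4)*(v^3 - 11*v^2 + 38*v - 40) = (v - 4)*(v + 4)*(v^2 - 7*v + 10) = (v - 5)*(v - 4)*(v + 4)*(v - 2)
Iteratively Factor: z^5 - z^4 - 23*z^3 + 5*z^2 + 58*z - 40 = (z - 5)*(z^4 + 4*z^3 - 3*z^2 - 10*z + 8) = (z - 5)*(z + 2)*(z^3 + 2*z^2 - 7*z + 4) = (z - 5)*(z - 1)*(z + 2)*(z^2 + 3*z - 4) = (z - 5)*(z - 1)*(z + 2)*(z + 4)*(z - 1)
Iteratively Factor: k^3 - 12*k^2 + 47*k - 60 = (k - 3)*(k^2 - 9*k + 20) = (k - 4)*(k - 3)*(k - 5)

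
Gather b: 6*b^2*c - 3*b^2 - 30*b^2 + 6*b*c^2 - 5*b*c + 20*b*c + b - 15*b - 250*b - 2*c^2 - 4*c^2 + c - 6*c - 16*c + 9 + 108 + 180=b^2*(6*c - 33) + b*(6*c^2 + 15*c - 264) - 6*c^2 - 21*c + 297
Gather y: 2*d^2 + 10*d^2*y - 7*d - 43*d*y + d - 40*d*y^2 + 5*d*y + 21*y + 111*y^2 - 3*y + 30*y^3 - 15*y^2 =2*d^2 - 6*d + 30*y^3 + y^2*(96 - 40*d) + y*(10*d^2 - 38*d + 18)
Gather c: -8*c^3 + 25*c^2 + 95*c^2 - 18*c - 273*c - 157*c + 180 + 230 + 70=-8*c^3 + 120*c^2 - 448*c + 480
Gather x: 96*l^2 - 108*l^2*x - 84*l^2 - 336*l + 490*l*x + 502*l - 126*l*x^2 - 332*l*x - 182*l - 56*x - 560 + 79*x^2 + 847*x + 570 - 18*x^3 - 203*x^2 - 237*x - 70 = 12*l^2 - 16*l - 18*x^3 + x^2*(-126*l - 124) + x*(-108*l^2 + 158*l + 554) - 60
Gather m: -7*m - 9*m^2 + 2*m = -9*m^2 - 5*m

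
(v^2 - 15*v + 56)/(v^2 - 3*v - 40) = (v - 7)/(v + 5)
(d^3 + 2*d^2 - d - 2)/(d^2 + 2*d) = d - 1/d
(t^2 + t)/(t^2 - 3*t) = (t + 1)/(t - 3)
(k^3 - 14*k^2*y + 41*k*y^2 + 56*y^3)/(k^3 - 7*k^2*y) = 1 - 7*y/k - 8*y^2/k^2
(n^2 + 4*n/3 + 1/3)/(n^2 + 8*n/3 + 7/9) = 3*(n + 1)/(3*n + 7)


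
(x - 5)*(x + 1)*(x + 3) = x^3 - x^2 - 17*x - 15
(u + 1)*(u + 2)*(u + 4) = u^3 + 7*u^2 + 14*u + 8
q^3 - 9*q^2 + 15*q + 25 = (q - 5)^2*(q + 1)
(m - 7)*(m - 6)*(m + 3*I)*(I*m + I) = I*m^4 - 3*m^3 - 12*I*m^3 + 36*m^2 + 29*I*m^2 - 87*m + 42*I*m - 126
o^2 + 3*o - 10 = (o - 2)*(o + 5)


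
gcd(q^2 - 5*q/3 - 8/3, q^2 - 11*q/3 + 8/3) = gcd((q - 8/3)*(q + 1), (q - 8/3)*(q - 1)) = q - 8/3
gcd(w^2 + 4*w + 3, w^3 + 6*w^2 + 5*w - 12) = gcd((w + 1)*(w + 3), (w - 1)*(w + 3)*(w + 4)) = w + 3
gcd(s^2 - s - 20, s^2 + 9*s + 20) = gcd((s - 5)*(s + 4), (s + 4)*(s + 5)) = s + 4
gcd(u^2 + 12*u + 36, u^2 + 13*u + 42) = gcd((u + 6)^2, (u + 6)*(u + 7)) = u + 6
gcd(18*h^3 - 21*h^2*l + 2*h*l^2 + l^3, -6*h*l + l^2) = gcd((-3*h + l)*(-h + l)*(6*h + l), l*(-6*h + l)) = 1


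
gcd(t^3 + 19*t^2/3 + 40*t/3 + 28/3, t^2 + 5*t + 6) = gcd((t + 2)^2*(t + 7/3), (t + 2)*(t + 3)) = t + 2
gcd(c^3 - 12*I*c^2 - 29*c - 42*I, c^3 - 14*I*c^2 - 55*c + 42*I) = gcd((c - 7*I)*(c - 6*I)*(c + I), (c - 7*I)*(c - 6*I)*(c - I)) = c^2 - 13*I*c - 42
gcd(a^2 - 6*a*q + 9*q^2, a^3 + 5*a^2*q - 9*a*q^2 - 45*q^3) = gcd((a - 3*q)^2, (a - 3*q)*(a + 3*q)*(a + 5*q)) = -a + 3*q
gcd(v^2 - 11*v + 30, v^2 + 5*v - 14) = 1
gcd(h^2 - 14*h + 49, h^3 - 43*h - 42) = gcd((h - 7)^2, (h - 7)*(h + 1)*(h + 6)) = h - 7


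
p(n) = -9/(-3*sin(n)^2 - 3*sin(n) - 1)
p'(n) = -9*(6*sin(n)*cos(n) + 3*cos(n))/(-3*sin(n)^2 - 3*sin(n) - 1)^2 = -27*(2*sin(n) + 1)*cos(n)/(3*sin(n)^2 + 3*sin(n) + 1)^2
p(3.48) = 26.89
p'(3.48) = 76.40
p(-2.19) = 16.47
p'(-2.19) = -32.99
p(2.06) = 1.50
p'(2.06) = 0.98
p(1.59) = 1.29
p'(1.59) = 0.03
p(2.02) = 1.47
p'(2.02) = 0.87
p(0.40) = 3.43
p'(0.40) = -6.43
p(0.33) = 3.94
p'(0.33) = -8.05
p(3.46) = 25.36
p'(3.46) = 76.14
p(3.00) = 6.07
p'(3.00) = 15.58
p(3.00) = 6.07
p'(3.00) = 15.58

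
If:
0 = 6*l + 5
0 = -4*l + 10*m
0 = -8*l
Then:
No Solution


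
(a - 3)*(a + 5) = a^2 + 2*a - 15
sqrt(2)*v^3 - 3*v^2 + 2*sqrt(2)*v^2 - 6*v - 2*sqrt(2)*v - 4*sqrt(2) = (v + 2)*(v - 2*sqrt(2))*(sqrt(2)*v + 1)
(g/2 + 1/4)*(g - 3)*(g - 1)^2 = g^4/2 - 9*g^3/4 + 9*g^2/4 + g/4 - 3/4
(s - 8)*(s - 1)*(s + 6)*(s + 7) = s^4 + 4*s^3 - 67*s^2 - 274*s + 336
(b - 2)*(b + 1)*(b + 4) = b^3 + 3*b^2 - 6*b - 8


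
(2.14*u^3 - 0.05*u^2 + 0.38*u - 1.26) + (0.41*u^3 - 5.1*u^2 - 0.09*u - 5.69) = 2.55*u^3 - 5.15*u^2 + 0.29*u - 6.95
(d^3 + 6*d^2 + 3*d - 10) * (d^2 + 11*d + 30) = d^5 + 17*d^4 + 99*d^3 + 203*d^2 - 20*d - 300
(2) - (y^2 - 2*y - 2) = -y^2 + 2*y + 4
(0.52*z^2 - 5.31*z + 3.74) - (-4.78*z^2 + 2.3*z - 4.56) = 5.3*z^2 - 7.61*z + 8.3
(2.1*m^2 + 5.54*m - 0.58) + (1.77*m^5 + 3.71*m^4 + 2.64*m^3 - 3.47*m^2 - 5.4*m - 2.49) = 1.77*m^5 + 3.71*m^4 + 2.64*m^3 - 1.37*m^2 + 0.14*m - 3.07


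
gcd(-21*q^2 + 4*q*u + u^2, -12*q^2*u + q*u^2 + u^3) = 3*q - u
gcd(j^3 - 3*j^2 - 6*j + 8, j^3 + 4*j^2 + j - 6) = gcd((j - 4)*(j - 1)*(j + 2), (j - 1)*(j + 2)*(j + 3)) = j^2 + j - 2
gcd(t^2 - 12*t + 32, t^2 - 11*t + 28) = t - 4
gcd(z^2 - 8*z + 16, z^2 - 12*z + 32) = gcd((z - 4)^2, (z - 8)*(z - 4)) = z - 4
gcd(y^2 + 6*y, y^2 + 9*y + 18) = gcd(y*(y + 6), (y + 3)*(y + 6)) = y + 6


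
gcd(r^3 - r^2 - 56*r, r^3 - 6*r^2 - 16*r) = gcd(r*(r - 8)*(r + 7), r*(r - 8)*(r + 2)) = r^2 - 8*r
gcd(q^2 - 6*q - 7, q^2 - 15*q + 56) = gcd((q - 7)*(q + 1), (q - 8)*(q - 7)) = q - 7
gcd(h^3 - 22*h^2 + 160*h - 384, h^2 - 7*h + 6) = h - 6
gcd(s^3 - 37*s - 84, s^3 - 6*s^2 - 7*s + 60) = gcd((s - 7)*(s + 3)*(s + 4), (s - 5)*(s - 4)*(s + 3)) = s + 3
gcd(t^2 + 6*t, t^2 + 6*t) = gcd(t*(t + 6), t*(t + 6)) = t^2 + 6*t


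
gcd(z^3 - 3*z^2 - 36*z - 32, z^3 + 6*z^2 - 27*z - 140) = z + 4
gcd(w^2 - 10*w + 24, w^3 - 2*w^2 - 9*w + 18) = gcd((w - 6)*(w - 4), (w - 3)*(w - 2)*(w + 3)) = 1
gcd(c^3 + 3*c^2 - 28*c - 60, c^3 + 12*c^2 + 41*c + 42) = c + 2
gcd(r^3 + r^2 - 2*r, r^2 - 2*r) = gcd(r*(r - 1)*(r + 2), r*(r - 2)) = r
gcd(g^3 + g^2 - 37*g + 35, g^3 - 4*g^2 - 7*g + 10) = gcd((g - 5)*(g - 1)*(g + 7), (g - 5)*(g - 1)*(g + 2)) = g^2 - 6*g + 5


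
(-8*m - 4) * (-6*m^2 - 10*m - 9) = 48*m^3 + 104*m^2 + 112*m + 36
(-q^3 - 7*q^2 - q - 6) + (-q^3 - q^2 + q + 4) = -2*q^3 - 8*q^2 - 2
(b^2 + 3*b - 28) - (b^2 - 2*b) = 5*b - 28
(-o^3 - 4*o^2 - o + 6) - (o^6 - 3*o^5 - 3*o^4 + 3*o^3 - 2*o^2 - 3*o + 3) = -o^6 + 3*o^5 + 3*o^4 - 4*o^3 - 2*o^2 + 2*o + 3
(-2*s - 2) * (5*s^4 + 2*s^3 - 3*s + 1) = -10*s^5 - 14*s^4 - 4*s^3 + 6*s^2 + 4*s - 2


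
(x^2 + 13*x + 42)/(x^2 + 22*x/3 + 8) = 3*(x + 7)/(3*x + 4)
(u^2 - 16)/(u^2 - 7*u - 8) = (16 - u^2)/(-u^2 + 7*u + 8)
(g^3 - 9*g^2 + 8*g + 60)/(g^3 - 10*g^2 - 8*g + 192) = (g^2 - 3*g - 10)/(g^2 - 4*g - 32)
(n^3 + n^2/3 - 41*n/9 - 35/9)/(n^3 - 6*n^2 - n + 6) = (9*n^2 - 6*n - 35)/(9*(n^2 - 7*n + 6))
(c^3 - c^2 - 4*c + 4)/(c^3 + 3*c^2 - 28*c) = (c^3 - c^2 - 4*c + 4)/(c*(c^2 + 3*c - 28))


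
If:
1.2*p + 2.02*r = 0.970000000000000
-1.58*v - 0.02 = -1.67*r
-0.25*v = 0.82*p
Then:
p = -0.19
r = 0.59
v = 0.61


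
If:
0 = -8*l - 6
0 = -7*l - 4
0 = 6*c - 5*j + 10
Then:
No Solution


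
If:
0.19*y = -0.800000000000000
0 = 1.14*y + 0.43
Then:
No Solution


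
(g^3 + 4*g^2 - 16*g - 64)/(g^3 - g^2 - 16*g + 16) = (g + 4)/(g - 1)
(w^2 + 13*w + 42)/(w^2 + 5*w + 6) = (w^2 + 13*w + 42)/(w^2 + 5*w + 6)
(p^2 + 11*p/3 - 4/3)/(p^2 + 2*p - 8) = (p - 1/3)/(p - 2)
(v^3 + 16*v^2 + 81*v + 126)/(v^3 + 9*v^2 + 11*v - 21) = (v + 6)/(v - 1)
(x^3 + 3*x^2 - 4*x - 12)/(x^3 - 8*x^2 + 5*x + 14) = (x^2 + 5*x + 6)/(x^2 - 6*x - 7)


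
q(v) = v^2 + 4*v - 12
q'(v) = 2*v + 4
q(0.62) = -9.14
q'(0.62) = 5.24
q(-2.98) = -15.04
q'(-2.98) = -1.96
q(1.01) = -6.94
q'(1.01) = 6.02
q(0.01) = -11.96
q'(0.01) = 4.02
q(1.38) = -4.58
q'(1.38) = 6.76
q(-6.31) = 2.58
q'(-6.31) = -8.62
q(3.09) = 9.91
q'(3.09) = 10.18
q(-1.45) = -15.70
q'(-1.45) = 1.10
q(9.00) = 105.00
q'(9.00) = 22.00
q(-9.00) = 33.00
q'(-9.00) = -14.00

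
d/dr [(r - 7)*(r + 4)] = 2*r - 3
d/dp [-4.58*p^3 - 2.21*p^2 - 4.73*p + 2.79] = -13.74*p^2 - 4.42*p - 4.73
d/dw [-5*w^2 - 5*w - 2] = -10*w - 5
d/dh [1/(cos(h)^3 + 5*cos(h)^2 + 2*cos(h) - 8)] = (3*cos(h)^2 + 10*cos(h) + 2)*sin(h)/(cos(h)^3 + 5*cos(h)^2 + 2*cos(h) - 8)^2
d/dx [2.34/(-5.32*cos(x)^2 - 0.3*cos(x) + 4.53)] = -(24.8976*cos(x) + 0.702)*sin(x)/(5.32*cos(x)^2 + 0.3*cos(x) - 4.53)^2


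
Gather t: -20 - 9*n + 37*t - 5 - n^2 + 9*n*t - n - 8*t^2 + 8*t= -n^2 - 10*n - 8*t^2 + t*(9*n + 45) - 25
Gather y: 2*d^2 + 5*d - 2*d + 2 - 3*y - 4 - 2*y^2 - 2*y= 2*d^2 + 3*d - 2*y^2 - 5*y - 2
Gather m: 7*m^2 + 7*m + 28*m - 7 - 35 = 7*m^2 + 35*m - 42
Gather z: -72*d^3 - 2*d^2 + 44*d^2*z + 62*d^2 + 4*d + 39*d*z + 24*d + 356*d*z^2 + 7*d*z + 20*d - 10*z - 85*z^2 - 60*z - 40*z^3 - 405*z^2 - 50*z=-72*d^3 + 60*d^2 + 48*d - 40*z^3 + z^2*(356*d - 490) + z*(44*d^2 + 46*d - 120)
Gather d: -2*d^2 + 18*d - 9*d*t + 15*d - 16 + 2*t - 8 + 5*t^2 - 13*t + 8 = -2*d^2 + d*(33 - 9*t) + 5*t^2 - 11*t - 16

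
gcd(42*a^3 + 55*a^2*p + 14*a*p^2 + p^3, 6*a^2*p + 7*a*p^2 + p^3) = 6*a^2 + 7*a*p + p^2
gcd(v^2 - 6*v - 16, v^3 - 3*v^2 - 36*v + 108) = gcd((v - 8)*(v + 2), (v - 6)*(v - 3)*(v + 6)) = 1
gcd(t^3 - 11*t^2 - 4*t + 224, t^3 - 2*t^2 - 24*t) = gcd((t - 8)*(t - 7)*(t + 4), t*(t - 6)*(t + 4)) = t + 4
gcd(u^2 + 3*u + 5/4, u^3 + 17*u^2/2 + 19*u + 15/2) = u + 1/2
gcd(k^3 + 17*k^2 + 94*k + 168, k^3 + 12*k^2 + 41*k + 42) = k + 7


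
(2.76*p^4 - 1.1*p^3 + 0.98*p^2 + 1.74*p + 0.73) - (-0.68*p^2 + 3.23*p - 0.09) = 2.76*p^4 - 1.1*p^3 + 1.66*p^2 - 1.49*p + 0.82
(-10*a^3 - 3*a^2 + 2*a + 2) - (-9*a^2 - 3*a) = -10*a^3 + 6*a^2 + 5*a + 2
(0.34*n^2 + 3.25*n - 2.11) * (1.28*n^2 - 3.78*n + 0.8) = 0.4352*n^4 + 2.8748*n^3 - 14.7138*n^2 + 10.5758*n - 1.688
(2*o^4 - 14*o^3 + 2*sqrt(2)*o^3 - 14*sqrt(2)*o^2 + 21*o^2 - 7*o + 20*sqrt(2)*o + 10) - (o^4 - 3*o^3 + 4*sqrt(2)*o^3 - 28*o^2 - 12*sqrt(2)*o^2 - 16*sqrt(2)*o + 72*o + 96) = o^4 - 11*o^3 - 2*sqrt(2)*o^3 - 2*sqrt(2)*o^2 + 49*o^2 - 79*o + 36*sqrt(2)*o - 86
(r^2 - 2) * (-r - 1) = -r^3 - r^2 + 2*r + 2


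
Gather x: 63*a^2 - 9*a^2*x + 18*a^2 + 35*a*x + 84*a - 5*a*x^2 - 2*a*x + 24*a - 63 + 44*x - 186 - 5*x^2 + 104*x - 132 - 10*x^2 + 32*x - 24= 81*a^2 + 108*a + x^2*(-5*a - 15) + x*(-9*a^2 + 33*a + 180) - 405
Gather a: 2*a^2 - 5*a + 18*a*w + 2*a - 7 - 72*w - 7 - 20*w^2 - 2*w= 2*a^2 + a*(18*w - 3) - 20*w^2 - 74*w - 14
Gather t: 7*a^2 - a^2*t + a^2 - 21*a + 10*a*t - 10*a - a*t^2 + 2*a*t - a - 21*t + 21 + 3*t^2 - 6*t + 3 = 8*a^2 - 32*a + t^2*(3 - a) + t*(-a^2 + 12*a - 27) + 24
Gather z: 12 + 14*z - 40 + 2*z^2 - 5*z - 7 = 2*z^2 + 9*z - 35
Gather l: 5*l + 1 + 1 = 5*l + 2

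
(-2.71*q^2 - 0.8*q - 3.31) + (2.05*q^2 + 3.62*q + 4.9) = -0.66*q^2 + 2.82*q + 1.59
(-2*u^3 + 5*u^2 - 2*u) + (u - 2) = -2*u^3 + 5*u^2 - u - 2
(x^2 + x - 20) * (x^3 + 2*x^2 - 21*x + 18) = x^5 + 3*x^4 - 39*x^3 - 43*x^2 + 438*x - 360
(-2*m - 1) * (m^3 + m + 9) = -2*m^4 - m^3 - 2*m^2 - 19*m - 9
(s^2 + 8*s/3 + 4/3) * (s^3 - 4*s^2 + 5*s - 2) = s^5 - 4*s^4/3 - 13*s^3/3 + 6*s^2 + 4*s/3 - 8/3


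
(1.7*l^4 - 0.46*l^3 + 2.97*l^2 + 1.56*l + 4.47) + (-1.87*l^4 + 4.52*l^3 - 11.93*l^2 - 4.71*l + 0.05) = -0.17*l^4 + 4.06*l^3 - 8.96*l^2 - 3.15*l + 4.52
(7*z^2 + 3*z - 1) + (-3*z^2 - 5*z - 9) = 4*z^2 - 2*z - 10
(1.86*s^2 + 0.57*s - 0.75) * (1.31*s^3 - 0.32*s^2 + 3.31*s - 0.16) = 2.4366*s^5 + 0.1515*s^4 + 4.9917*s^3 + 1.8291*s^2 - 2.5737*s + 0.12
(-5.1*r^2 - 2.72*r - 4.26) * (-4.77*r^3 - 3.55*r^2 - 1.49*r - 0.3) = 24.327*r^5 + 31.0794*r^4 + 37.5752*r^3 + 20.7058*r^2 + 7.1634*r + 1.278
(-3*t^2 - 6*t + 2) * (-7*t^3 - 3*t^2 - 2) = 21*t^5 + 51*t^4 + 4*t^3 + 12*t - 4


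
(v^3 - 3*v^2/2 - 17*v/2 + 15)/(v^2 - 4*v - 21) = (v^2 - 9*v/2 + 5)/(v - 7)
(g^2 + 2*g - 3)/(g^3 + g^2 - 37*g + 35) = (g + 3)/(g^2 + 2*g - 35)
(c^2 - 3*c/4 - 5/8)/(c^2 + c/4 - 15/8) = (2*c + 1)/(2*c + 3)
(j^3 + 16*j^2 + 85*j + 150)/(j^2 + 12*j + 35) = (j^2 + 11*j + 30)/(j + 7)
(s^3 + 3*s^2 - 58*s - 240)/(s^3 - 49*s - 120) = (s + 6)/(s + 3)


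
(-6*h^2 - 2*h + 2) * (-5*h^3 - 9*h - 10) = 30*h^5 + 10*h^4 + 44*h^3 + 78*h^2 + 2*h - 20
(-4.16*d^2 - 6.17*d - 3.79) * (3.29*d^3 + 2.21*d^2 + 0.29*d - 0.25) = -13.6864*d^5 - 29.4929*d^4 - 27.3112*d^3 - 9.1252*d^2 + 0.4434*d + 0.9475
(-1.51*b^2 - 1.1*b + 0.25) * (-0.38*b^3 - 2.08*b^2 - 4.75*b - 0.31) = 0.5738*b^5 + 3.5588*b^4 + 9.3655*b^3 + 5.1731*b^2 - 0.8465*b - 0.0775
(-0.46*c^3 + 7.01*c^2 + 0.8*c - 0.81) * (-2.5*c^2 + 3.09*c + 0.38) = 1.15*c^5 - 18.9464*c^4 + 19.4861*c^3 + 7.1608*c^2 - 2.1989*c - 0.3078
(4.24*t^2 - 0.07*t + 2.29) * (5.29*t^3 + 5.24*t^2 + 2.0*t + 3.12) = 22.4296*t^5 + 21.8473*t^4 + 20.2273*t^3 + 25.0884*t^2 + 4.3616*t + 7.1448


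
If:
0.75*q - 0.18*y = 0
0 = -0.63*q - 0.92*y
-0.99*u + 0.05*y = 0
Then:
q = 0.00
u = 0.00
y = 0.00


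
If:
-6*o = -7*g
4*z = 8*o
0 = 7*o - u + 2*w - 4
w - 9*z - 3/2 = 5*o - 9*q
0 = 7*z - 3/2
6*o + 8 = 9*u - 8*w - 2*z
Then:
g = 9/98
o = 3/28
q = 37/2520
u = 309/70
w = 1073/280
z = 3/14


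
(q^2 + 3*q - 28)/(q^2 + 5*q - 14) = (q - 4)/(q - 2)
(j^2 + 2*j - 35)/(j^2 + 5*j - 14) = (j - 5)/(j - 2)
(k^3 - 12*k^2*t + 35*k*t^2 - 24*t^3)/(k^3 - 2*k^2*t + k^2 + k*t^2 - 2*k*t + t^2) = (-k^2 + 11*k*t - 24*t^2)/(-k^2 + k*t - k + t)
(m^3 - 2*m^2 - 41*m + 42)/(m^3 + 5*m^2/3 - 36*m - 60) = 3*(m^2 - 8*m + 7)/(3*m^2 - 13*m - 30)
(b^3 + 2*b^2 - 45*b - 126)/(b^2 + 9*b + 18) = b - 7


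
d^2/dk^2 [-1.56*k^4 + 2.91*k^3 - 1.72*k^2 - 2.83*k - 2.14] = -18.72*k^2 + 17.46*k - 3.44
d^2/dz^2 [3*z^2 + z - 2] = 6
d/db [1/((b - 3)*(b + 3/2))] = 2*(3 - 4*b)/(4*b^4 - 12*b^3 - 27*b^2 + 54*b + 81)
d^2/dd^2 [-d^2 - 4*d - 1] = -2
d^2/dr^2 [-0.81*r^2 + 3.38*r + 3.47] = -1.62000000000000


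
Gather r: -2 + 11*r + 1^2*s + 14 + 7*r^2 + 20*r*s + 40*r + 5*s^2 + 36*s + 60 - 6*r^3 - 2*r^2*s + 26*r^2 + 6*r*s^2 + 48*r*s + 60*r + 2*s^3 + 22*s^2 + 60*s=-6*r^3 + r^2*(33 - 2*s) + r*(6*s^2 + 68*s + 111) + 2*s^3 + 27*s^2 + 97*s + 72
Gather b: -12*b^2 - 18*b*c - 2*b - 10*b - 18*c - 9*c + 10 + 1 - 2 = -12*b^2 + b*(-18*c - 12) - 27*c + 9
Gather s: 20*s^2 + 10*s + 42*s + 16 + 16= 20*s^2 + 52*s + 32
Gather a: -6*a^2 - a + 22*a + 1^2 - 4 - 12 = -6*a^2 + 21*a - 15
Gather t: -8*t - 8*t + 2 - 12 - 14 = -16*t - 24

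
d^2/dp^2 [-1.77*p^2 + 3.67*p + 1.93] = -3.54000000000000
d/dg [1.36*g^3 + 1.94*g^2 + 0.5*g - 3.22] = 4.08*g^2 + 3.88*g + 0.5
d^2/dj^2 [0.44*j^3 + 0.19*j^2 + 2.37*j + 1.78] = 2.64*j + 0.38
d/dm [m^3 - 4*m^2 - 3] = m*(3*m - 8)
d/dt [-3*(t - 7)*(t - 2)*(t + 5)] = -9*t^2 + 24*t + 93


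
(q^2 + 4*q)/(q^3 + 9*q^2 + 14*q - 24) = q/(q^2 + 5*q - 6)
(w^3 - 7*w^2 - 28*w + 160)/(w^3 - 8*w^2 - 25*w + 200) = (w - 4)/(w - 5)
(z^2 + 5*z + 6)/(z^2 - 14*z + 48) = (z^2 + 5*z + 6)/(z^2 - 14*z + 48)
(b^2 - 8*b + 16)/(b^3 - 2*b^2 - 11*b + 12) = (b - 4)/(b^2 + 2*b - 3)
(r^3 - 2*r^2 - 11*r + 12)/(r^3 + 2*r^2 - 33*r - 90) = (r^2 - 5*r + 4)/(r^2 - r - 30)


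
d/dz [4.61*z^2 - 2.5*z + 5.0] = 9.22*z - 2.5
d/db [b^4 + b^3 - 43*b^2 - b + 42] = 4*b^3 + 3*b^2 - 86*b - 1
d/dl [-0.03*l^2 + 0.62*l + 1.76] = 0.62 - 0.06*l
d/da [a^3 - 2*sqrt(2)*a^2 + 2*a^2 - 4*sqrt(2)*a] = 3*a^2 - 4*sqrt(2)*a + 4*a - 4*sqrt(2)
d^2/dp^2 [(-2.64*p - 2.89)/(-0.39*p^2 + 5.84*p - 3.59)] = ((28.581 - 6.1776*p)*(0.39*p^2 - 5.84*p + 3.59) + (0.78*p - 5.84)*(1.56*p - 11.68)*(2.64*p + 2.89))/(0.39*p^2 - 5.84*p + 3.59)^3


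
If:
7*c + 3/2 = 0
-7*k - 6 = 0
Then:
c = -3/14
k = -6/7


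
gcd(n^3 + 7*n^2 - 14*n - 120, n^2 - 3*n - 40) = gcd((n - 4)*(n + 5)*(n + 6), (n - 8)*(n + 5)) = n + 5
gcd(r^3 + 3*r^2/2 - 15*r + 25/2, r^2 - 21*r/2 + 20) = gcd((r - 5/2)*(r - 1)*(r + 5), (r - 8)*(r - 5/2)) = r - 5/2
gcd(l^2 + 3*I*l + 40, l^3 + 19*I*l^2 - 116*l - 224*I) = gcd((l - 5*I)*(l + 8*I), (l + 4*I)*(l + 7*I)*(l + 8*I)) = l + 8*I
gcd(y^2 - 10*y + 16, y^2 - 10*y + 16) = y^2 - 10*y + 16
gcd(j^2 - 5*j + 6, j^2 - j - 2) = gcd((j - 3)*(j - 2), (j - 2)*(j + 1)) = j - 2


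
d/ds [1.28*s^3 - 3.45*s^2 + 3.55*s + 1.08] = 3.84*s^2 - 6.9*s + 3.55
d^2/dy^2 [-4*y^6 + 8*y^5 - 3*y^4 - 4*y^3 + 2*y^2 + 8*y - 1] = -120*y^4 + 160*y^3 - 36*y^2 - 24*y + 4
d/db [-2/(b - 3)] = 2/(b - 3)^2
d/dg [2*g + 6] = 2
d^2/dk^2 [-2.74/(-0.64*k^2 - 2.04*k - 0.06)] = (-2.244608*k^2 - 7.154688*k + 2.74*(1.28*k + 2.04)*(2.56*k + 4.08) - 0.210432)/(0.64*k^2 + 2.04*k + 0.06)^3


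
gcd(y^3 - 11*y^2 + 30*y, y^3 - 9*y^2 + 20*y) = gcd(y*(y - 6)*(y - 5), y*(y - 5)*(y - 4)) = y^2 - 5*y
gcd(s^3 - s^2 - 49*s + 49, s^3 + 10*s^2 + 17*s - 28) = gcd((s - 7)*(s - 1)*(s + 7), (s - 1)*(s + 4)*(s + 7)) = s^2 + 6*s - 7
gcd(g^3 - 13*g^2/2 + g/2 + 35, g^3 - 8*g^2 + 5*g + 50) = g^2 - 3*g - 10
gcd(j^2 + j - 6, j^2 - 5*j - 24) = j + 3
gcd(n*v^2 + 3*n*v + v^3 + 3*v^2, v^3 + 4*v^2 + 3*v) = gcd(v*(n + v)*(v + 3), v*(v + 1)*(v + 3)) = v^2 + 3*v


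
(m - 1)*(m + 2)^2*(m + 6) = m^4 + 9*m^3 + 18*m^2 - 4*m - 24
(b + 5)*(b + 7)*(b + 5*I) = b^3 + 12*b^2 + 5*I*b^2 + 35*b + 60*I*b + 175*I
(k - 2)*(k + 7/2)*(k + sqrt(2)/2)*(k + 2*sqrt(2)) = k^4 + 3*k^3/2 + 5*sqrt(2)*k^3/2 - 5*k^2 + 15*sqrt(2)*k^2/4 - 35*sqrt(2)*k/2 + 3*k - 14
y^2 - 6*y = y*(y - 6)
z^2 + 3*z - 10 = (z - 2)*(z + 5)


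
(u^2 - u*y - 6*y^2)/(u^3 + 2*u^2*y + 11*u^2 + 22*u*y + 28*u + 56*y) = (u - 3*y)/(u^2 + 11*u + 28)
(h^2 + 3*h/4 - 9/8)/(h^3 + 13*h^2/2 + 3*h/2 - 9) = (h - 3/4)/(h^2 + 5*h - 6)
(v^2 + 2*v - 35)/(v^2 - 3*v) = (v^2 + 2*v - 35)/(v*(v - 3))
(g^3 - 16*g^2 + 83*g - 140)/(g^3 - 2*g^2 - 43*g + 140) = (g - 7)/(g + 7)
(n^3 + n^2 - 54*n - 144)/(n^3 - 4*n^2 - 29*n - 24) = (n + 6)/(n + 1)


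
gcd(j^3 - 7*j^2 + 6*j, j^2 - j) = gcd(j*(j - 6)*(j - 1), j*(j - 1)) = j^2 - j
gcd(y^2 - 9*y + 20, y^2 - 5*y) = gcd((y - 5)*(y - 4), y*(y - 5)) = y - 5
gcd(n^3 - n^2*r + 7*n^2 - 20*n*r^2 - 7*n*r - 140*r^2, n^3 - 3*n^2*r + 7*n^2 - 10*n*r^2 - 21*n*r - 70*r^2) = -n^2 + 5*n*r - 7*n + 35*r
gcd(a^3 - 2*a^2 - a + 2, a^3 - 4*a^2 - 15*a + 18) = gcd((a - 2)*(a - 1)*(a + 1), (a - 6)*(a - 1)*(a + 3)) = a - 1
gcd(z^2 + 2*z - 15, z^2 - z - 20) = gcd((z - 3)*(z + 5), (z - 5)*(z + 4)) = 1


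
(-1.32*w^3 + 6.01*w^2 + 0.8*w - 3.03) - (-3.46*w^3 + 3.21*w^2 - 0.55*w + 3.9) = 2.14*w^3 + 2.8*w^2 + 1.35*w - 6.93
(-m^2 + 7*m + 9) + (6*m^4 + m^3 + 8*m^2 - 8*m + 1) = 6*m^4 + m^3 + 7*m^2 - m + 10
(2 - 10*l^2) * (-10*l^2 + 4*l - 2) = 100*l^4 - 40*l^3 + 8*l - 4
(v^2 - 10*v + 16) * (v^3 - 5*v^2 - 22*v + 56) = v^5 - 15*v^4 + 44*v^3 + 196*v^2 - 912*v + 896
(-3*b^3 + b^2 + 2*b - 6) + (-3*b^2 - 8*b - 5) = -3*b^3 - 2*b^2 - 6*b - 11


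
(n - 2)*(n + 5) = n^2 + 3*n - 10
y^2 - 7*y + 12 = (y - 4)*(y - 3)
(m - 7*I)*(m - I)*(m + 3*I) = m^3 - 5*I*m^2 + 17*m - 21*I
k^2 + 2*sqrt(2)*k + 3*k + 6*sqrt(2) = (k + 3)*(k + 2*sqrt(2))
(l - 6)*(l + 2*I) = l^2 - 6*l + 2*I*l - 12*I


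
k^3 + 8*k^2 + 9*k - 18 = (k - 1)*(k + 3)*(k + 6)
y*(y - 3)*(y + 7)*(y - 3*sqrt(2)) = y^4 - 3*sqrt(2)*y^3 + 4*y^3 - 21*y^2 - 12*sqrt(2)*y^2 + 63*sqrt(2)*y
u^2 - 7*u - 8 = (u - 8)*(u + 1)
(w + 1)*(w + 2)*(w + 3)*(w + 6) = w^4 + 12*w^3 + 47*w^2 + 72*w + 36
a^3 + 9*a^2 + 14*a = a*(a + 2)*(a + 7)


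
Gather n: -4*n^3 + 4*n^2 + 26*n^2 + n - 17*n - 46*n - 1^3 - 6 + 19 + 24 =-4*n^3 + 30*n^2 - 62*n + 36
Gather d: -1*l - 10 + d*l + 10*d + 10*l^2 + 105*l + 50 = d*(l + 10) + 10*l^2 + 104*l + 40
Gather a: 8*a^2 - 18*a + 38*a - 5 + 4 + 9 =8*a^2 + 20*a + 8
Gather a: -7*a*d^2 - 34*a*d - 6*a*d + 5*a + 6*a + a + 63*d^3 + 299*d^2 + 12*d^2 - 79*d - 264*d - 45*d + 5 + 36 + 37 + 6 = a*(-7*d^2 - 40*d + 12) + 63*d^3 + 311*d^2 - 388*d + 84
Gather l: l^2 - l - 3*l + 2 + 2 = l^2 - 4*l + 4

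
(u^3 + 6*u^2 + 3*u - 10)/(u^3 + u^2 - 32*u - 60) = (u - 1)/(u - 6)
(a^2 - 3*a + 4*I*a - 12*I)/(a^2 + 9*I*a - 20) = (a - 3)/(a + 5*I)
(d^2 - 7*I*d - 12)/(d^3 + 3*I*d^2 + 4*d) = (d^2 - 7*I*d - 12)/(d*(d^2 + 3*I*d + 4))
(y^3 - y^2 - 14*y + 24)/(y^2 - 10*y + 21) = (y^2 + 2*y - 8)/(y - 7)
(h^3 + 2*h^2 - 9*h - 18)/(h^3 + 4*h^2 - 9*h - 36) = (h + 2)/(h + 4)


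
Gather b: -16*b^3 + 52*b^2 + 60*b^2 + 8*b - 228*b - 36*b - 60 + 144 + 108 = -16*b^3 + 112*b^2 - 256*b + 192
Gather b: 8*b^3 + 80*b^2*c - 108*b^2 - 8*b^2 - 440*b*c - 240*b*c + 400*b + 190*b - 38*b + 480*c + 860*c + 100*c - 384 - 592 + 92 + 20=8*b^3 + b^2*(80*c - 116) + b*(552 - 680*c) + 1440*c - 864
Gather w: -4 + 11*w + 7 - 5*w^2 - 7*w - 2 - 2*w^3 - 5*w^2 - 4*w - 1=-2*w^3 - 10*w^2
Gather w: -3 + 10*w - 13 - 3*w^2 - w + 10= -3*w^2 + 9*w - 6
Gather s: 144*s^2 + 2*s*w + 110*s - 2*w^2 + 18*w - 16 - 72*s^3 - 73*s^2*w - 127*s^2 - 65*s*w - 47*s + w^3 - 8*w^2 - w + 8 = -72*s^3 + s^2*(17 - 73*w) + s*(63 - 63*w) + w^3 - 10*w^2 + 17*w - 8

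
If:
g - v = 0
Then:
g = v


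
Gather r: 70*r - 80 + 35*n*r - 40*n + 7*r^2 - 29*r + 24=-40*n + 7*r^2 + r*(35*n + 41) - 56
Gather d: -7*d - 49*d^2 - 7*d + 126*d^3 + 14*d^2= 126*d^3 - 35*d^2 - 14*d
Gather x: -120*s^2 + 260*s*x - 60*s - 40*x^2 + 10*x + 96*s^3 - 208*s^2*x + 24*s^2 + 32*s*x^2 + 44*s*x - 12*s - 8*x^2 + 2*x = 96*s^3 - 96*s^2 - 72*s + x^2*(32*s - 48) + x*(-208*s^2 + 304*s + 12)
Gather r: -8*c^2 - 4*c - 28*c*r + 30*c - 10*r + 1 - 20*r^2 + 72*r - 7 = -8*c^2 + 26*c - 20*r^2 + r*(62 - 28*c) - 6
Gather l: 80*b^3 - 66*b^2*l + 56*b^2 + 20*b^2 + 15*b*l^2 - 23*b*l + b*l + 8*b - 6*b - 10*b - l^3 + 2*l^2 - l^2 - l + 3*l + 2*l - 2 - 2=80*b^3 + 76*b^2 - 8*b - l^3 + l^2*(15*b + 1) + l*(-66*b^2 - 22*b + 4) - 4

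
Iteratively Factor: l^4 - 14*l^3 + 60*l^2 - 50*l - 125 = (l - 5)*(l^3 - 9*l^2 + 15*l + 25) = (l - 5)^2*(l^2 - 4*l - 5) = (l - 5)^3*(l + 1)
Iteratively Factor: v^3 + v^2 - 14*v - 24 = (v + 3)*(v^2 - 2*v - 8) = (v - 4)*(v + 3)*(v + 2)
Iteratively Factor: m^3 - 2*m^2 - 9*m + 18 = (m - 3)*(m^2 + m - 6) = (m - 3)*(m + 3)*(m - 2)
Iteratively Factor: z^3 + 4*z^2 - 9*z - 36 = (z + 3)*(z^2 + z - 12) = (z - 3)*(z + 3)*(z + 4)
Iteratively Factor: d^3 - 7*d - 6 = (d - 3)*(d^2 + 3*d + 2) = (d - 3)*(d + 2)*(d + 1)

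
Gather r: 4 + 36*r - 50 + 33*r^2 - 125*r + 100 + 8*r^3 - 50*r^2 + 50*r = 8*r^3 - 17*r^2 - 39*r + 54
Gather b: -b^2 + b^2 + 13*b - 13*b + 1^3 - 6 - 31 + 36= 0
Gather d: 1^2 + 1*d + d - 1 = 2*d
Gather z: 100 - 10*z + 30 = 130 - 10*z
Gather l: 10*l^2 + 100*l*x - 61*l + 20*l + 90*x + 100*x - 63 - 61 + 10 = 10*l^2 + l*(100*x - 41) + 190*x - 114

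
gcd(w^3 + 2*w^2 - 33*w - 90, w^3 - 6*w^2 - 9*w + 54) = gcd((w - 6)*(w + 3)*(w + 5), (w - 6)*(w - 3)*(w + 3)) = w^2 - 3*w - 18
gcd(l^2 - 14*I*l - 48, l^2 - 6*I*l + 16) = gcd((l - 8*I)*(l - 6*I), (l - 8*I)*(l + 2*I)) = l - 8*I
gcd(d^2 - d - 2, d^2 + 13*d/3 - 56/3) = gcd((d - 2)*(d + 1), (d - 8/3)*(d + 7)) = 1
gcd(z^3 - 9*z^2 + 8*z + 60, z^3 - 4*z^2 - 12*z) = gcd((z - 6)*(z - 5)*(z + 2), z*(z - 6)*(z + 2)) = z^2 - 4*z - 12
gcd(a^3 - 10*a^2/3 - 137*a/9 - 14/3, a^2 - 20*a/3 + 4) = a - 6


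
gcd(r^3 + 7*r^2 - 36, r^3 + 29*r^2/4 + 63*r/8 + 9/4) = r + 6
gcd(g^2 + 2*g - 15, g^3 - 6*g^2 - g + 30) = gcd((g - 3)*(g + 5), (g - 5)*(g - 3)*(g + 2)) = g - 3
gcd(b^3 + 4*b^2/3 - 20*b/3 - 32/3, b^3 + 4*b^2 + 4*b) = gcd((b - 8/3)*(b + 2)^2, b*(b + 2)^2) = b^2 + 4*b + 4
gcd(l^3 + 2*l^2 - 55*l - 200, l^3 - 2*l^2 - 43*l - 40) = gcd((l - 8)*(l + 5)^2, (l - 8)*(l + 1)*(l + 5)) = l^2 - 3*l - 40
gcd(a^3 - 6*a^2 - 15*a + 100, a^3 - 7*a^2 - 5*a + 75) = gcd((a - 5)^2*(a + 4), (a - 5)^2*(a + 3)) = a^2 - 10*a + 25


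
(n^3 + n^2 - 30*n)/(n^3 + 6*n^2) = (n - 5)/n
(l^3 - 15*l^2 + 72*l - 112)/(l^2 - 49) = (l^2 - 8*l + 16)/(l + 7)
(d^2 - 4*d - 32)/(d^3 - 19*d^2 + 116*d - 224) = (d + 4)/(d^2 - 11*d + 28)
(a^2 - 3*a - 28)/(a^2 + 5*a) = (a^2 - 3*a - 28)/(a*(a + 5))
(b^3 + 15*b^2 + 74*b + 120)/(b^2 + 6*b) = b + 9 + 20/b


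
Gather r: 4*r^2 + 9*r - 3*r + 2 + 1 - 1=4*r^2 + 6*r + 2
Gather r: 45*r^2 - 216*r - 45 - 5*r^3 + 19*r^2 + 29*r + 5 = -5*r^3 + 64*r^2 - 187*r - 40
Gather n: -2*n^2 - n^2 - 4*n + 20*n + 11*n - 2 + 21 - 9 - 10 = -3*n^2 + 27*n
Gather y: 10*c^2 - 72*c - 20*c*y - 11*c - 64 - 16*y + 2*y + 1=10*c^2 - 83*c + y*(-20*c - 14) - 63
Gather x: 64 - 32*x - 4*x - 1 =63 - 36*x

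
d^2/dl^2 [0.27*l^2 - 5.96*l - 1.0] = 0.540000000000000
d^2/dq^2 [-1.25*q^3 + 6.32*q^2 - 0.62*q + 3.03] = 12.64 - 7.5*q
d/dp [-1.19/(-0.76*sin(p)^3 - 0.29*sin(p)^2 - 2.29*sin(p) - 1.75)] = (-0.6902*sin(p) + 1.3566*cos(2*p) - 4.0817)*cos(p)/(0.76*sin(p)^3 + 0.29*sin(p)^2 + 2.29*sin(p) + 1.75)^2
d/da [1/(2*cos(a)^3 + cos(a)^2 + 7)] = 2*(3*cos(a) + 1)*sin(a)*cos(a)/(2*cos(a)^3 + cos(a)^2 + 7)^2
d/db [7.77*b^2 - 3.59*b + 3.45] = 15.54*b - 3.59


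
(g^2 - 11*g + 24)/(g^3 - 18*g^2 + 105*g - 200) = (g - 3)/(g^2 - 10*g + 25)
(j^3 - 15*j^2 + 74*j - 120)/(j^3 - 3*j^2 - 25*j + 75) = (j^2 - 10*j + 24)/(j^2 + 2*j - 15)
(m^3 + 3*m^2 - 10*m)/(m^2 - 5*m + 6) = m*(m + 5)/(m - 3)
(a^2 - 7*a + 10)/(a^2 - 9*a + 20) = (a - 2)/(a - 4)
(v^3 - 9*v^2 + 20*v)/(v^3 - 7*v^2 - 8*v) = (-v^2 + 9*v - 20)/(-v^2 + 7*v + 8)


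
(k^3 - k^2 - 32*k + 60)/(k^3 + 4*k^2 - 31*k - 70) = (k^2 + 4*k - 12)/(k^2 + 9*k + 14)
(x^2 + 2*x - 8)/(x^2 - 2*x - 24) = (x - 2)/(x - 6)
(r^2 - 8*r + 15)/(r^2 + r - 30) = (r - 3)/(r + 6)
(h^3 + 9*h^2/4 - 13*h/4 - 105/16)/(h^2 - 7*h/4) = h + 4 + 15/(4*h)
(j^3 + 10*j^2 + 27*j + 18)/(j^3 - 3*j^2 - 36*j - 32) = (j^2 + 9*j + 18)/(j^2 - 4*j - 32)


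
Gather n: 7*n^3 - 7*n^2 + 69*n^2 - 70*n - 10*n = 7*n^3 + 62*n^2 - 80*n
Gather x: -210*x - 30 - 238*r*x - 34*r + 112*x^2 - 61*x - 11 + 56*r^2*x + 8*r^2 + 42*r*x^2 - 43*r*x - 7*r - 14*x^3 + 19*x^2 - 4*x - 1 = 8*r^2 - 41*r - 14*x^3 + x^2*(42*r + 131) + x*(56*r^2 - 281*r - 275) - 42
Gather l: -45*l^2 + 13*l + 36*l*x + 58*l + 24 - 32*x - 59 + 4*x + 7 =-45*l^2 + l*(36*x + 71) - 28*x - 28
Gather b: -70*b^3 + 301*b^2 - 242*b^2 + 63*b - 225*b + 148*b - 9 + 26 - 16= -70*b^3 + 59*b^2 - 14*b + 1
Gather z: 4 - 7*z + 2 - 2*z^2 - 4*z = -2*z^2 - 11*z + 6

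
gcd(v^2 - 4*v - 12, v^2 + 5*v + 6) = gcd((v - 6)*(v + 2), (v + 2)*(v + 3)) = v + 2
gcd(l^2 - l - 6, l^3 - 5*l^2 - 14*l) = l + 2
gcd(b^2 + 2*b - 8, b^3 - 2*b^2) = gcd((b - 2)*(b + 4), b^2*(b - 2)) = b - 2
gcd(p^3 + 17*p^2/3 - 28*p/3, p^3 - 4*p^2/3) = p^2 - 4*p/3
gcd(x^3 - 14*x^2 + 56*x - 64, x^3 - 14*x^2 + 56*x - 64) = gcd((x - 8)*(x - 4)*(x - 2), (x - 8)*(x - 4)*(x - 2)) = x^3 - 14*x^2 + 56*x - 64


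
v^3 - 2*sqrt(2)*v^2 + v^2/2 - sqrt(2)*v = v*(v + 1/2)*(v - 2*sqrt(2))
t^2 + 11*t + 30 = (t + 5)*(t + 6)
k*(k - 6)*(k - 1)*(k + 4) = k^4 - 3*k^3 - 22*k^2 + 24*k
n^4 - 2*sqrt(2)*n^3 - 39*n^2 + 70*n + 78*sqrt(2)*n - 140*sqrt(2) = (n - 5)*(n - 2)*(n + 7)*(n - 2*sqrt(2))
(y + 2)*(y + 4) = y^2 + 6*y + 8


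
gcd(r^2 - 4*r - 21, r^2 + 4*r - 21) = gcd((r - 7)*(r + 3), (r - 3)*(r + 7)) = 1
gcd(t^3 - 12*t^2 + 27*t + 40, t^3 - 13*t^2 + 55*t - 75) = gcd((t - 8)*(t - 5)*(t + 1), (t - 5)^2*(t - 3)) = t - 5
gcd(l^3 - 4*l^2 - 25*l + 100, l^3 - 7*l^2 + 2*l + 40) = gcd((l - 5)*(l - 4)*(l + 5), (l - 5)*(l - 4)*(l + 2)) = l^2 - 9*l + 20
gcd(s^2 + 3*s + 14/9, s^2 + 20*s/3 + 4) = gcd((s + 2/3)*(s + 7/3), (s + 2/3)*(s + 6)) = s + 2/3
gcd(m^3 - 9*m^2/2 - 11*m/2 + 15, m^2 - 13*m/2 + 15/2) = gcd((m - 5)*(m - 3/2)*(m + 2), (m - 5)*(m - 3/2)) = m^2 - 13*m/2 + 15/2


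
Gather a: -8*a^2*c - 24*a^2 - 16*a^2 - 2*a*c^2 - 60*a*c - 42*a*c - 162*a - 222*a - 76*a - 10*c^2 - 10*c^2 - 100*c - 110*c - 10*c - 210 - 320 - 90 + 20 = a^2*(-8*c - 40) + a*(-2*c^2 - 102*c - 460) - 20*c^2 - 220*c - 600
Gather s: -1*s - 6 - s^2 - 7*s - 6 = -s^2 - 8*s - 12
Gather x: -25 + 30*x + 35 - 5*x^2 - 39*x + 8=-5*x^2 - 9*x + 18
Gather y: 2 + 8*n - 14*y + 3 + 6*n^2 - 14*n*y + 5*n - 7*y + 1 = 6*n^2 + 13*n + y*(-14*n - 21) + 6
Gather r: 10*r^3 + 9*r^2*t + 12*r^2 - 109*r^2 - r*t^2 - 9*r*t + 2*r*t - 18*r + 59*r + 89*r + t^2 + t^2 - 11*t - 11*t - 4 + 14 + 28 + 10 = 10*r^3 + r^2*(9*t - 97) + r*(-t^2 - 7*t + 130) + 2*t^2 - 22*t + 48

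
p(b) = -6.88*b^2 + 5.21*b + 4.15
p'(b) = 5.21 - 13.76*b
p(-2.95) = -71.09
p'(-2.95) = 45.80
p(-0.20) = 2.83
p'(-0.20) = 7.96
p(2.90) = -38.60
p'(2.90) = -34.69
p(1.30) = -0.70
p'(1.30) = -12.68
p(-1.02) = -8.32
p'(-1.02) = 19.25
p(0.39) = 5.14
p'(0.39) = -0.16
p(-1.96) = -32.49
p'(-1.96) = 32.18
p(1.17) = 0.83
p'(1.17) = -10.89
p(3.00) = -42.14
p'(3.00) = -36.07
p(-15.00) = -1622.00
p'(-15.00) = 211.61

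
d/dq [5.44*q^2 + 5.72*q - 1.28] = 10.88*q + 5.72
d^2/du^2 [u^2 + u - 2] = 2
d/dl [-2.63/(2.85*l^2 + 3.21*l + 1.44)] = (14.991*l + 8.4423)/(2.85*l^2 + 3.21*l + 1.44)^2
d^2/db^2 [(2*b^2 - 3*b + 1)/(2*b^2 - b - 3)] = 4*(-4*b^3 + 24*b^2 - 30*b + 17)/(8*b^6 - 12*b^5 - 30*b^4 + 35*b^3 + 45*b^2 - 27*b - 27)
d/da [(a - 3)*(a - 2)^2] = (a - 2)*(3*a - 8)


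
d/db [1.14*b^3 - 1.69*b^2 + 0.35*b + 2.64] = 3.42*b^2 - 3.38*b + 0.35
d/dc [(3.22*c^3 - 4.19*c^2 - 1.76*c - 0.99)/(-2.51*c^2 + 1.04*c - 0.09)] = (-8.0822*c^4 + 6.6976*c^3 - 9.6446*c^2 - 4.2156*c + 1.188)/(6.3001*c^4 - 5.2208*c^3 + 1.5334*c^2 - 0.1872*c + 0.0081)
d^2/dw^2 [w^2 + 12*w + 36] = 2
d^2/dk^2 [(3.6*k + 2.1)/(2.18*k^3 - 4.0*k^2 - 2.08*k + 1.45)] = (102.65184*k^5 - 68.5915199999999*k^4 - 145.14432*k^3 + 7.91135999999995*k^2 + 190.2834*k + 64.24608)/(10.360232*k^9 - 57.0288*k^8 + 74.985024*k^7 + 65.49854*k^6 - 147.409344*k^5 - 21.76608*k^4 + 77.135438*k^3 - 6.41016*k^2 - 13.1196*k + 3.048625)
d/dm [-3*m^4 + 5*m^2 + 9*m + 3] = -12*m^3 + 10*m + 9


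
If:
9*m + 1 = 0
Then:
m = -1/9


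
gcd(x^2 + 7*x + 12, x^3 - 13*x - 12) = x + 3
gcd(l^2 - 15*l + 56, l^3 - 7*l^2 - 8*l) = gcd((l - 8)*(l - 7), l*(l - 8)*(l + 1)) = l - 8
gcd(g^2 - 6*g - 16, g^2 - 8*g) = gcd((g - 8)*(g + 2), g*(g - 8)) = g - 8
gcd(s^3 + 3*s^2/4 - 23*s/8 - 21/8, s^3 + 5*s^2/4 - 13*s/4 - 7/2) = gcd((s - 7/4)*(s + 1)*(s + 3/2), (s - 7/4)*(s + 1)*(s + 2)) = s^2 - 3*s/4 - 7/4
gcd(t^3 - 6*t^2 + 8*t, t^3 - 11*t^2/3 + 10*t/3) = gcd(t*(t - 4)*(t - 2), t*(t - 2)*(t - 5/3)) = t^2 - 2*t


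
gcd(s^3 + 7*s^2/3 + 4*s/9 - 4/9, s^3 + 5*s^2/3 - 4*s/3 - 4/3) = s^2 + 8*s/3 + 4/3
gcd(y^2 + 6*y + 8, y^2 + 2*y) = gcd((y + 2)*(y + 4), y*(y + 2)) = y + 2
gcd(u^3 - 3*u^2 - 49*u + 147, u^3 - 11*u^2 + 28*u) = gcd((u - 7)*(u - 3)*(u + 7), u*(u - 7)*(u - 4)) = u - 7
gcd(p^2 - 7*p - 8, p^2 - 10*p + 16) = p - 8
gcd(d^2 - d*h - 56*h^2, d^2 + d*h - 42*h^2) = d + 7*h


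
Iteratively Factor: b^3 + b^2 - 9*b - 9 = (b + 1)*(b^2 - 9) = (b + 1)*(b + 3)*(b - 3)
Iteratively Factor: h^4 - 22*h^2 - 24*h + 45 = (h + 3)*(h^3 - 3*h^2 - 13*h + 15) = (h - 5)*(h + 3)*(h^2 + 2*h - 3) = (h - 5)*(h + 3)^2*(h - 1)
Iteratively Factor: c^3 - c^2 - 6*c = (c)*(c^2 - c - 6) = c*(c - 3)*(c + 2)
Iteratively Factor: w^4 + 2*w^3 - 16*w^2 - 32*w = (w)*(w^3 + 2*w^2 - 16*w - 32) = w*(w + 2)*(w^2 - 16) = w*(w + 2)*(w + 4)*(w - 4)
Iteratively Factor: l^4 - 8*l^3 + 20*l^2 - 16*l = (l - 2)*(l^3 - 6*l^2 + 8*l) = (l - 4)*(l - 2)*(l^2 - 2*l) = (l - 4)*(l - 2)^2*(l)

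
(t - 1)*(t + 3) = t^2 + 2*t - 3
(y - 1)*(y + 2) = y^2 + y - 2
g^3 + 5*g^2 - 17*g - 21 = (g - 3)*(g + 1)*(g + 7)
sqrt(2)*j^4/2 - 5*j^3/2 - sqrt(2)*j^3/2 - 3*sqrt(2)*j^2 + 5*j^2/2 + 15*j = j*(j - 3)*(j - 5*sqrt(2)/2)*(sqrt(2)*j/2 + sqrt(2))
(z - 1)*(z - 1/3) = z^2 - 4*z/3 + 1/3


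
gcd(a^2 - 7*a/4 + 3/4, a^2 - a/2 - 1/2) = a - 1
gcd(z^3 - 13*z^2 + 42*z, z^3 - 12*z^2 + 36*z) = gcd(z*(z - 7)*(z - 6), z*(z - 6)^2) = z^2 - 6*z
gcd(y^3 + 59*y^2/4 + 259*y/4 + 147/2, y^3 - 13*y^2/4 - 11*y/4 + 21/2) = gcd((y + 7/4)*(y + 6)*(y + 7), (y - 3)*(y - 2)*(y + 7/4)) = y + 7/4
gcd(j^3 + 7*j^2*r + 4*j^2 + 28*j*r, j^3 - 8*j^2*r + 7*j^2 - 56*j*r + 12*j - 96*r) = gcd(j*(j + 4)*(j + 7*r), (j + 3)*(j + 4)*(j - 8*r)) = j + 4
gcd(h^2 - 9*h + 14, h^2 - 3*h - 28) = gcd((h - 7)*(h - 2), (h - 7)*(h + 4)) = h - 7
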